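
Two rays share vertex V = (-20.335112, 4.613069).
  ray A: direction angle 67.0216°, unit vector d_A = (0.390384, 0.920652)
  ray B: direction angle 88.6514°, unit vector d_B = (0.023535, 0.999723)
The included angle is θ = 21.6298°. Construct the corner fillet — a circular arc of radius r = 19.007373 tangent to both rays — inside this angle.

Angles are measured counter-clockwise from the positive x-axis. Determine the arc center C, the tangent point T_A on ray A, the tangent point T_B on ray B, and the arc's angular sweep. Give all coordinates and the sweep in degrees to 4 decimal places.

center=(1.0088,103.6377) T_A=(18.5079,96.2175) T_B=(-17.9934,104.0851) sweep=158.3702

bisector direction at 77.8365° = (0.210702,0.977550)
center distance |VC| = r/sin(θ/2) = 19.007373/sin(10.8149°) = 101.298772
C = V + |VC|·bis = (1.0088,103.6377)
T_A = V + ((C−V)·d_A)·d_A = V + 99.4996·d_A = (18.5079,96.2175)
T_B = V + ((C−V)·d_B)·d_B = V + 99.4996·d_B = (-17.9934,104.0851)
sweep = 180° − θ = 158.3702°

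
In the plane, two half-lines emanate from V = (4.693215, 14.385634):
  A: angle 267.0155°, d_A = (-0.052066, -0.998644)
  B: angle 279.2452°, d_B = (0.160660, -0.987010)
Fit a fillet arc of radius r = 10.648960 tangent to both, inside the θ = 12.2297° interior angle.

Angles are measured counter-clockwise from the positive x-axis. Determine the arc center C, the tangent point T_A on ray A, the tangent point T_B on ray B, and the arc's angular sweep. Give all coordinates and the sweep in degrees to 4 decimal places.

bisector direction at 273.1304° = (0.054608,-0.998508)
center distance |VC| = r/sin(θ/2) = 10.648960/sin(6.1148°) = 99.969789
C = V + |VC|·bis = (10.1523,-85.4350)
T_A = V + ((C−V)·d_A)·d_A = V + 99.4010·d_A = (-0.4822,-84.8805)
T_B = V + ((C−V)·d_B)·d_B = V + 99.4010·d_B = (20.6630,-83.7241)
sweep = 180° − θ = 167.7703°

center=(10.1523,-85.4350) T_A=(-0.4822,-84.8805) T_B=(20.6630,-83.7241) sweep=167.7703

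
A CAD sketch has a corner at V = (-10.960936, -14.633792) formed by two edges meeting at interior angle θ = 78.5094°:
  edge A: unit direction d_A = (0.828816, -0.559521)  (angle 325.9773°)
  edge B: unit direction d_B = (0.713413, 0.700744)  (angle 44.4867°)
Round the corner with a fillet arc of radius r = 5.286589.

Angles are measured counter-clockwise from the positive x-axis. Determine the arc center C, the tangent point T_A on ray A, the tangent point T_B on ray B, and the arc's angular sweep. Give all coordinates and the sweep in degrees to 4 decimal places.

center=(-2.6411,-13.8719) T_A=(-5.5990,-18.2535) T_B=(-6.3456,-10.1004) sweep=101.4906

bisector direction at 5.2320° = (0.995834,0.091189)
center distance |VC| = r/sin(θ/2) = 5.286589/sin(39.2547°) = 8.354692
C = V + |VC|·bis = (-2.6411,-13.8719)
T_A = V + ((C−V)·d_A)·d_A = V + 6.4694·d_A = (-5.5990,-18.2535)
T_B = V + ((C−V)·d_B)·d_B = V + 6.4694·d_B = (-6.3456,-10.1004)
sweep = 180° − θ = 101.4906°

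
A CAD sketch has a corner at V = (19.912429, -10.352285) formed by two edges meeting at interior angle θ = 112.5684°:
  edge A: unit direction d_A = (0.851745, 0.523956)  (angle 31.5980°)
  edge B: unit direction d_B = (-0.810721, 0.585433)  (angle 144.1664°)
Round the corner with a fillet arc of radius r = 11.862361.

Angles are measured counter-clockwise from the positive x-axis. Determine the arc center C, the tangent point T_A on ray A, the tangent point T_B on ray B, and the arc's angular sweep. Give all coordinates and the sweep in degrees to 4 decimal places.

center=(20.4394,3.8990) T_A=(26.6548,-6.2047) T_B=(13.4948,-5.7180) sweep=67.4316

bisector direction at 87.8822° = (0.036954,0.999317)
center distance |VC| = r/sin(θ/2) = 11.862361/sin(56.2842°) = 14.261055
C = V + |VC|·bis = (20.4394,3.8990)
T_A = V + ((C−V)·d_A)·d_A = V + 7.9159·d_A = (26.6548,-6.2047)
T_B = V + ((C−V)·d_B)·d_B = V + 7.9159·d_B = (13.4948,-5.7180)
sweep = 180° − θ = 67.4316°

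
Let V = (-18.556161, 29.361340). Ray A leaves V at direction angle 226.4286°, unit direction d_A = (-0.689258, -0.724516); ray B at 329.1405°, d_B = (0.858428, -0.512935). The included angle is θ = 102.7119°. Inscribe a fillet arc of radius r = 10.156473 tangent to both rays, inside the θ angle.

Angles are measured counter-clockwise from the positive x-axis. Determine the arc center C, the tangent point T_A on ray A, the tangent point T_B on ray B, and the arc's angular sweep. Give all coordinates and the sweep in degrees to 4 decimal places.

bisector direction at 277.7846° = (0.135448,-0.990784)
center distance |VC| = r/sin(θ/2) = 10.156473/sin(51.3559°) = 13.003771
C = V + |VC|·bis = (-16.7948,16.4774)
T_A = V + ((C−V)·d_A)·d_A = V + 8.1206·d_A = (-24.1533,23.4778)
T_B = V + ((C−V)·d_B)·d_B = V + 8.1206·d_B = (-11.5852,25.1960)
sweep = 180° − θ = 77.2881°

center=(-16.7948,16.4774) T_A=(-24.1533,23.4778) T_B=(-11.5852,25.1960) sweep=77.2881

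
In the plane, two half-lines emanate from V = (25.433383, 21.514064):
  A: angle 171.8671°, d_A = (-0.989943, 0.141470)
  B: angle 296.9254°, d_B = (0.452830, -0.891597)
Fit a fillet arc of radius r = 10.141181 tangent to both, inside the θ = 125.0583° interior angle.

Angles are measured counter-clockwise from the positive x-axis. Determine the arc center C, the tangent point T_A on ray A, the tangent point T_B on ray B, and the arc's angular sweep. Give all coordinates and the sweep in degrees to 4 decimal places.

bisector direction at 234.3963° = (-0.582176,-0.813063)
center distance |VC| = r/sin(θ/2) = 10.141181/sin(62.5292°) = 11.429959
C = V + |VC|·bis = (18.7791,12.2208)
T_A = V + ((C−V)·d_A)·d_A = V + 5.2726·d_A = (20.2138,22.2600)
T_B = V + ((C−V)·d_B)·d_B = V + 5.2726·d_B = (27.8210,16.8130)
sweep = 180° − θ = 54.9417°

center=(18.7791,12.2208) T_A=(20.2138,22.2600) T_B=(27.8210,16.8130) sweep=54.9417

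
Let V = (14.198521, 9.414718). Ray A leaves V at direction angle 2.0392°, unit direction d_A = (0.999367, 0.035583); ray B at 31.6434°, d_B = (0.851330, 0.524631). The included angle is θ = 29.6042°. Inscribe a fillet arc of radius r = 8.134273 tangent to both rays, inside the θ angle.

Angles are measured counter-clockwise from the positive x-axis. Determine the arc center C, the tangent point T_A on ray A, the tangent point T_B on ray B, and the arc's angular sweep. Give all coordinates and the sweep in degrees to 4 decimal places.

bisector direction at 16.8413° = (0.957111,0.289722)
center distance |VC| = r/sin(θ/2) = 8.134273/sin(14.8021°) = 31.839028
C = V + |VC|·bis = (44.6720,18.6392)
T_A = V + ((C−V)·d_A)·d_A = V + 30.7824·d_A = (44.9614,10.5101)
T_B = V + ((C−V)·d_B)·d_B = V + 30.7824·d_B = (40.4045,25.5641)
sweep = 180° − θ = 150.3958°

center=(44.6720,18.6392) T_A=(44.9614,10.5101) T_B=(40.4045,25.5641) sweep=150.3958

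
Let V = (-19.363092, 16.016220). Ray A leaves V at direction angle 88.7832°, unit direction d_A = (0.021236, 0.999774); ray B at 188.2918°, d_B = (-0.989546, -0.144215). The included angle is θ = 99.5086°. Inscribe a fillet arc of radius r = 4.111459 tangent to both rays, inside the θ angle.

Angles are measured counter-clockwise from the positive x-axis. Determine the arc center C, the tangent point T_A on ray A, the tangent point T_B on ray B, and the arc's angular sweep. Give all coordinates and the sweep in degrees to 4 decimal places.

center=(-23.3997,19.5828) T_A=(-19.2892,19.4955) T_B=(-22.8068,15.5143) sweep=80.4914

bisector direction at 138.5375° = (-0.749389,0.662130)
center distance |VC| = r/sin(θ/2) = 4.111459/sin(49.7543°) = 5.386560
C = V + |VC|·bis = (-23.3997,19.5828)
T_A = V + ((C−V)·d_A)·d_A = V + 3.4801·d_A = (-19.2892,19.4955)
T_B = V + ((C−V)·d_B)·d_B = V + 3.4801·d_B = (-22.8068,15.5143)
sweep = 180° − θ = 80.4914°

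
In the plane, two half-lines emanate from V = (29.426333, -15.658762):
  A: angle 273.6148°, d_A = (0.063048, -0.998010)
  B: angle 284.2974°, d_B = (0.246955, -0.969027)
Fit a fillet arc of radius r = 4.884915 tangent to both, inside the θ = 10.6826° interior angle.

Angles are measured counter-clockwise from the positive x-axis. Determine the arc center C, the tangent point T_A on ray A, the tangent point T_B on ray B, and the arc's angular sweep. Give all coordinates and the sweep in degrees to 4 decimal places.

bisector direction at 278.9561° = (0.155678,-0.987808)
center distance |VC| = r/sin(θ/2) = 4.884915/sin(5.3413°) = 52.476142
C = V + |VC|·bis = (37.5957,-67.4951)
T_A = V + ((C−V)·d_A)·d_A = V + 52.2483·d_A = (32.7205,-67.8031)
T_B = V + ((C−V)·d_B)·d_B = V + 52.2483·d_B = (42.3293,-66.2888)
sweep = 180° − θ = 169.3174°

center=(37.5957,-67.4951) T_A=(32.7205,-67.8031) T_B=(42.3293,-66.2888) sweep=169.3174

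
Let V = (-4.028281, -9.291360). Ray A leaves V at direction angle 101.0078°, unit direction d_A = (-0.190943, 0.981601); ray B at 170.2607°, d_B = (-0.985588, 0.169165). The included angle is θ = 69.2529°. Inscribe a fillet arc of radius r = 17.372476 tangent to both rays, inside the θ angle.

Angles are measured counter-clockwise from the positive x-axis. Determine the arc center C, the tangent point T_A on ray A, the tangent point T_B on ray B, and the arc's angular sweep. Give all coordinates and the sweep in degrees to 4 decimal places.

bisector direction at 135.6343° = (-0.714891,0.699236)
center distance |VC| = r/sin(θ/2) = 17.372476/sin(34.6264°) = 30.573305
C = V + |VC|·bis = (-25.8849,12.0866)
T_A = V + ((C−V)·d_A)·d_A = V + 25.1580·d_A = (-8.8320,15.4037)
T_B = V + ((C−V)·d_B)·d_B = V + 25.1580·d_B = (-28.8237,-5.0355)
sweep = 180° − θ = 110.7471°

center=(-25.8849,12.0866) T_A=(-8.8320,15.4037) T_B=(-28.8237,-5.0355) sweep=110.7471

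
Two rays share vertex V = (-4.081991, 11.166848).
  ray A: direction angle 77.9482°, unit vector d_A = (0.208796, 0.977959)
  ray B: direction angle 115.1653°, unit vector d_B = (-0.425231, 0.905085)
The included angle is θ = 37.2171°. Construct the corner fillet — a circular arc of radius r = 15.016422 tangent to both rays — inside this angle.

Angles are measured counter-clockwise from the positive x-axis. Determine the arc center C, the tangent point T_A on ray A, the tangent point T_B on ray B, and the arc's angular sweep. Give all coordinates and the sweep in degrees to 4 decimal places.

center=(-9.4555,57.9176) T_A=(5.2300,54.7822) T_B=(-23.0466,51.5322) sweep=142.7829

bisector direction at 96.5568° = (-0.114187,0.993459)
center distance |VC| = r/sin(θ/2) = 15.016422/sin(18.6086°) = 47.058563
C = V + |VC|·bis = (-9.4555,57.9176)
T_A = V + ((C−V)·d_A)·d_A = V + 44.5984·d_A = (5.2300,54.7822)
T_B = V + ((C−V)·d_B)·d_B = V + 44.5984·d_B = (-23.0466,51.5322)
sweep = 180° − θ = 142.7829°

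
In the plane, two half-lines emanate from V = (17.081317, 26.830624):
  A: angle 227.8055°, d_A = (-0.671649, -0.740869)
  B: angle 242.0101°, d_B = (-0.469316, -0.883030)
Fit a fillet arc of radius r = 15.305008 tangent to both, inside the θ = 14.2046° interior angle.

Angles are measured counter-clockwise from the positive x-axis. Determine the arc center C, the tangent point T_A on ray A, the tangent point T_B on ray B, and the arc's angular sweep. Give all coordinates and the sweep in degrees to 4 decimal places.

center=(-54.0822,-74.4542) T_A=(-65.4212,-64.1746) T_B=(-40.5675,-81.6371) sweep=165.7954

bisector direction at 234.9078° = (-0.574894,-0.818228)
center distance |VC| = r/sin(θ/2) = 15.305008/sin(7.1023°) = 123.785552
C = V + |VC|·bis = (-54.0822,-74.4542)
T_A = V + ((C−V)·d_A)·d_A = V + 122.8357·d_A = (-65.4212,-64.1746)
T_B = V + ((C−V)·d_B)·d_B = V + 122.8357·d_B = (-40.5675,-81.6371)
sweep = 180° − θ = 165.7954°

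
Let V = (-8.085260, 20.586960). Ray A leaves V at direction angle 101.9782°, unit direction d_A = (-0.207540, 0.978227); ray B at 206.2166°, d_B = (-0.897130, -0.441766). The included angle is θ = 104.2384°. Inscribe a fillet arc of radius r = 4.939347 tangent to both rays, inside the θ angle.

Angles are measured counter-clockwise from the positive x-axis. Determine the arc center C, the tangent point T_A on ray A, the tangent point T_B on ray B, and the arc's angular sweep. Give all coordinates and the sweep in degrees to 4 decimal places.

center=(-13.7145,23.3207) T_A=(-8.8827,24.3458) T_B=(-11.5325,18.8895) sweep=75.7616

bisector direction at 154.0974° = (-0.899538,0.436843)
center distance |VC| = r/sin(θ/2) = 4.939347/sin(52.1192°) = 6.257963
C = V + |VC|·bis = (-13.7145,23.3207)
T_A = V + ((C−V)·d_A)·d_A = V + 3.8425·d_A = (-8.8827,24.3458)
T_B = V + ((C−V)·d_B)·d_B = V + 3.8425·d_B = (-11.5325,18.8895)
sweep = 180° − θ = 75.7616°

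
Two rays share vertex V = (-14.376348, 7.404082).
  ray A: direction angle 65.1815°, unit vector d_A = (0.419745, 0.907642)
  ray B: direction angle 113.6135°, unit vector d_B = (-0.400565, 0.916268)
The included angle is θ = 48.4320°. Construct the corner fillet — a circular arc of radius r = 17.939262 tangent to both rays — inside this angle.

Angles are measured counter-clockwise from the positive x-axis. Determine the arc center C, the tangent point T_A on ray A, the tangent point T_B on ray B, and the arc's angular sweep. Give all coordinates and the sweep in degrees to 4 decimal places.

center=(-13.9165,51.1370) T_A=(2.3660,43.6071) T_B=(-30.3536,43.9512) sweep=131.5680

bisector direction at 89.3975° = (0.010515,0.999945)
center distance |VC| = r/sin(θ/2) = 17.939262/sin(24.2160°) = 43.735339
C = V + |VC|·bis = (-13.9165,51.1370)
T_A = V + ((C−V)·d_A)·d_A = V + 39.8869·d_A = (2.3660,43.6071)
T_B = V + ((C−V)·d_B)·d_B = V + 39.8869·d_B = (-30.3536,43.9512)
sweep = 180° − θ = 131.5680°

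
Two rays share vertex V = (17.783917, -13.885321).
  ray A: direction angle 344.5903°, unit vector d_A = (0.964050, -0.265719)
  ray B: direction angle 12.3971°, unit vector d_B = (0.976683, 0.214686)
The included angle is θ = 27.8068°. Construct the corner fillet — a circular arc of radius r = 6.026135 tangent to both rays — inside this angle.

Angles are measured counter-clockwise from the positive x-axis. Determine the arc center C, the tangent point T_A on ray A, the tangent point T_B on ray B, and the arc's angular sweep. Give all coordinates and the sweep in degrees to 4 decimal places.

center=(42.8543,-14.5446) T_A=(41.2530,-20.3541) T_B=(41.5606,-8.6589) sweep=152.1932

bisector direction at 358.4937° = (0.999654,-0.026287)
center distance |VC| = r/sin(θ/2) = 6.026135/sin(13.9034°) = 25.079047
C = V + |VC|·bis = (42.8543,-14.5446)
T_A = V + ((C−V)·d_A)·d_A = V + 24.3443·d_A = (41.2530,-20.3541)
T_B = V + ((C−V)·d_B)·d_B = V + 24.3443·d_B = (41.5606,-8.6589)
sweep = 180° − θ = 152.1932°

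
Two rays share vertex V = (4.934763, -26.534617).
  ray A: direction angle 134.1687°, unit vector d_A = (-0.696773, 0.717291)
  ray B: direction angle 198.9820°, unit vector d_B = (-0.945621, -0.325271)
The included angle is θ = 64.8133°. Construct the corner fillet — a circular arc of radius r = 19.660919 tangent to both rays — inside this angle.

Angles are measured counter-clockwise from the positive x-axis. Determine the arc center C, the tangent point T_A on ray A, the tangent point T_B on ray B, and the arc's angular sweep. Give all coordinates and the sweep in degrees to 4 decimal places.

bisector direction at 166.5754° = (-0.972676,0.232166)
center distance |VC| = r/sin(θ/2) = 19.660919/sin(32.4066°) = 36.685967
C = V + |VC|·bis = (-30.7488,-18.0174)
T_A = V + ((C−V)·d_A)·d_A = V + 30.9727·d_A = (-16.6462,-4.3182)
T_B = V + ((C−V)·d_B)·d_B = V + 30.9727·d_B = (-24.3537,-36.6091)
sweep = 180° − θ = 115.1867°

center=(-30.7488,-18.0174) T_A=(-16.6462,-4.3182) T_B=(-24.3537,-36.6091) sweep=115.1867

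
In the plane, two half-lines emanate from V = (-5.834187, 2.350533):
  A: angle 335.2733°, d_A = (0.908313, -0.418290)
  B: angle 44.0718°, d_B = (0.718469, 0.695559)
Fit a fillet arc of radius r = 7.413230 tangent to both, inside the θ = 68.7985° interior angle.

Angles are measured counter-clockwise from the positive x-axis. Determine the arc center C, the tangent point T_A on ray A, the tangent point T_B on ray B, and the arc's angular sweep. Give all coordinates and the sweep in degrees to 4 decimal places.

bisector direction at 9.6726° = (0.985784,0.168017)
center distance |VC| = r/sin(θ/2) = 7.413230/sin(34.3993°) = 13.121778
C = V + |VC|·bis = (7.1011,4.5552)
T_A = V + ((C−V)·d_A)·d_A = V + 10.8271·d_A = (4.0002,-2.1783)
T_B = V + ((C−V)·d_B)·d_B = V + 10.8271·d_B = (1.9447,9.8814)
sweep = 180° − θ = 111.2015°

center=(7.1011,4.5552) T_A=(4.0002,-2.1783) T_B=(1.9447,9.8814) sweep=111.2015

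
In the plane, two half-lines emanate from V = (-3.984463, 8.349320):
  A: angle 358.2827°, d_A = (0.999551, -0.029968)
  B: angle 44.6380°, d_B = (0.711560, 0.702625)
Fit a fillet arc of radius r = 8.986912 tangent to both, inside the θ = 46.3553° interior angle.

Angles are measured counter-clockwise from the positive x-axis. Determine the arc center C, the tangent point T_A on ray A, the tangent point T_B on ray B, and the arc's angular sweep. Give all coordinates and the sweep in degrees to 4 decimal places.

center=(17.2661,16.7031) T_A=(16.9968,7.7203) T_B=(10.9516,23.0979) sweep=133.6447

bisector direction at 21.4604° = (0.930671,0.365857)
center distance |VC| = r/sin(θ/2) = 8.986912/sin(23.1776°) = 22.833568
C = V + |VC|·bis = (17.2661,16.7031)
T_A = V + ((C−V)·d_A)·d_A = V + 20.9906·d_A = (16.9968,7.7203)
T_B = V + ((C−V)·d_B)·d_B = V + 20.9906·d_B = (10.9516,23.0979)
sweep = 180° − θ = 133.6447°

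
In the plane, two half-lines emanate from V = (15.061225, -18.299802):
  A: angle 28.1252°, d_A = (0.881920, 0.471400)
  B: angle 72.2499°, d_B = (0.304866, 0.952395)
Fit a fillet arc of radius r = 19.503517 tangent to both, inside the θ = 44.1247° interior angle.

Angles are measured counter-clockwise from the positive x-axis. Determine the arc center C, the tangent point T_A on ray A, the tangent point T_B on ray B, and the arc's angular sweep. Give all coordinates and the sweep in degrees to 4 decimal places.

bisector direction at 50.1876° = (0.640277,0.768144)
center distance |VC| = r/sin(θ/2) = 19.503517/sin(22.0623°) = 51.924175
C = V + |VC|·bis = (48.3071,21.5855)
T_A = V + ((C−V)·d_A)·d_A = V + 48.1221·d_A = (57.5010,4.3849)
T_B = V + ((C−V)·d_B)·d_B = V + 48.1221·d_B = (29.7320,27.5314)
sweep = 180° − θ = 135.8753°

center=(48.3071,21.5855) T_A=(57.5010,4.3849) T_B=(29.7320,27.5314) sweep=135.8753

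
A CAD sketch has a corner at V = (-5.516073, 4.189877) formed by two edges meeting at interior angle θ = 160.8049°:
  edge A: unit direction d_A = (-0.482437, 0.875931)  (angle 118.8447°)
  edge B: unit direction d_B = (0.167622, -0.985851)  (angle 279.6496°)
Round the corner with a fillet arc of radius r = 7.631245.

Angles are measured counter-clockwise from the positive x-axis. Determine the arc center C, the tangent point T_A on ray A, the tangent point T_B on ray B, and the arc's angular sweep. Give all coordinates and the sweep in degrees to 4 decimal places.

bisector direction at 199.2472° = (-0.944105,-0.329644)
center distance |VC| = r/sin(θ/2) = 7.631245/sin(80.4025°) = 7.739575
C = V + |VC|·bis = (-12.8230,1.6386)
T_A = V + ((C−V)·d_A)·d_A = V + 1.2904·d_A = (-6.1386,5.3202)
T_B = V + ((C−V)·d_B)·d_B = V + 1.2904·d_B = (-5.2998,2.9177)
sweep = 180° − θ = 19.1951°

center=(-12.8230,1.6386) T_A=(-6.1386,5.3202) T_B=(-5.2998,2.9177) sweep=19.1951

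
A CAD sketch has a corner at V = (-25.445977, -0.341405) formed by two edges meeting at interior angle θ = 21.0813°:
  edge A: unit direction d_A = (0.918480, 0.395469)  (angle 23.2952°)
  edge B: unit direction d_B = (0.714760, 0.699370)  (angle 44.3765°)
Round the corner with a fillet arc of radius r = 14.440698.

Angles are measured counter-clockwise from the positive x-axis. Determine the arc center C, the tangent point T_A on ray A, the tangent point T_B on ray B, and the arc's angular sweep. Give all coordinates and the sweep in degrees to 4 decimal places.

bisector direction at 33.8358° = (0.830636,0.556815)
center distance |VC| = r/sin(θ/2) = 14.440698/sin(10.5406°) = 78.939787
C = V + |VC|·bis = (40.1243,43.6135)
T_A = V + ((C−V)·d_A)·d_A = V + 77.6077·d_A = (45.8351,30.3500)
T_B = V + ((C−V)·d_B)·d_B = V + 77.6077·d_B = (30.0249,53.9351)
sweep = 180° − θ = 158.9187°

center=(40.1243,43.6135) T_A=(45.8351,30.3500) T_B=(30.0249,53.9351) sweep=158.9187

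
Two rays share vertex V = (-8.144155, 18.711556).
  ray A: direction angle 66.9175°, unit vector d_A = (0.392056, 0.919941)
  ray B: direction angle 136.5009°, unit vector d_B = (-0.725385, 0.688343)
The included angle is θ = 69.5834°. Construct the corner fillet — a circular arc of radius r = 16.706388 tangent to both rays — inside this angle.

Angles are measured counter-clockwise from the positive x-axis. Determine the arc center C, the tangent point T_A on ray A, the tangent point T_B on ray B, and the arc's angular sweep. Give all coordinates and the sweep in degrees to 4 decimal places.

bisector direction at 101.7092° = (-0.202945,0.979190)
center distance |VC| = r/sin(θ/2) = 16.706388/sin(34.7917°) = 29.278910
C = V + |VC|·bis = (-14.0861,47.3812)
T_A = V + ((C−V)·d_A)·d_A = V + 24.0448·d_A = (1.2827,40.8313)
T_B = V + ((C−V)·d_B)·d_B = V + 24.0448·d_B = (-25.5859,35.2626)
sweep = 180° − θ = 110.4166°

center=(-14.0861,47.3812) T_A=(1.2827,40.8313) T_B=(-25.5859,35.2626) sweep=110.4166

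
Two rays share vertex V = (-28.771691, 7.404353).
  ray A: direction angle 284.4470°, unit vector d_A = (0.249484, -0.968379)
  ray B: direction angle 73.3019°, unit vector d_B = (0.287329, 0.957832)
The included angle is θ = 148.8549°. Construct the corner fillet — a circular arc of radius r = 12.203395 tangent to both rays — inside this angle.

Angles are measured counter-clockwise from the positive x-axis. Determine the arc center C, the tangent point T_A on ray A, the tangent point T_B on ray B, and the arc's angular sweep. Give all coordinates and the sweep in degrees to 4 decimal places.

bisector direction at 358.8745° = (0.999807,-0.019643)
center distance |VC| = r/sin(θ/2) = 12.203395/sin(74.4274°) = 12.668437
C = V + |VC|·bis = (-16.1057,7.1555)
T_A = V + ((C−V)·d_A)·d_A = V + 3.4009·d_A = (-27.9232,4.1109)
T_B = V + ((C−V)·d_B)·d_B = V + 3.4009·d_B = (-27.7945,10.6619)
sweep = 180° − θ = 31.1451°

center=(-16.1057,7.1555) T_A=(-27.9232,4.1109) T_B=(-27.7945,10.6619) sweep=31.1451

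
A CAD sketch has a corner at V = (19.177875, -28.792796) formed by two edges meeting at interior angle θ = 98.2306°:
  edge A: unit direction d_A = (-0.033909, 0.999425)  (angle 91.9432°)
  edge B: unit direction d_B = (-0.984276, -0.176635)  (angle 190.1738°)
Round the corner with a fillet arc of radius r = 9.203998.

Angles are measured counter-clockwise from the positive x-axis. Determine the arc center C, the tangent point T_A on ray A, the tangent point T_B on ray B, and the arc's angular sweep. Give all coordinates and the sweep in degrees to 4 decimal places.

bisector direction at 141.0585° = (-0.777788,0.628527)
center distance |VC| = r/sin(θ/2) = 9.203998/sin(49.1153°) = 12.174145
C = V + |VC|·bis = (9.7090,-21.1410)
T_A = V + ((C−V)·d_A)·d_A = V + 7.9685·d_A = (18.9077,-20.8289)
T_B = V + ((C−V)·d_B)·d_B = V + 7.9685·d_B = (11.3347,-30.2003)
sweep = 180° − θ = 81.7694°

center=(9.7090,-21.1410) T_A=(18.9077,-20.8289) T_B=(11.3347,-30.2003) sweep=81.7694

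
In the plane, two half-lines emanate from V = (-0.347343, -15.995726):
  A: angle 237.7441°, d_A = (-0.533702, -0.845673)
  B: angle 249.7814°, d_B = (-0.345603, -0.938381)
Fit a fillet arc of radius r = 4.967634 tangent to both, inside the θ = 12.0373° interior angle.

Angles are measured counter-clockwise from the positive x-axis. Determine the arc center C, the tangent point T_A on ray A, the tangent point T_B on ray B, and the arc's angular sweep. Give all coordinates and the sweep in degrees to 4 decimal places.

bisector direction at 243.7627° = (-0.442089,-0.896971)
center distance |VC| = r/sin(θ/2) = 4.967634/sin(6.0187°) = 47.377499
C = V + |VC|·bis = (-21.2924,-58.4920)
T_A = V + ((C−V)·d_A)·d_A = V + 47.1163·d_A = (-25.4934,-55.8407)
T_B = V + ((C−V)·d_B)·d_B = V + 47.1163·d_B = (-16.6309,-60.2088)
sweep = 180° − θ = 167.9627°

center=(-21.2924,-58.4920) T_A=(-25.4934,-55.8407) T_B=(-16.6309,-60.2088) sweep=167.9627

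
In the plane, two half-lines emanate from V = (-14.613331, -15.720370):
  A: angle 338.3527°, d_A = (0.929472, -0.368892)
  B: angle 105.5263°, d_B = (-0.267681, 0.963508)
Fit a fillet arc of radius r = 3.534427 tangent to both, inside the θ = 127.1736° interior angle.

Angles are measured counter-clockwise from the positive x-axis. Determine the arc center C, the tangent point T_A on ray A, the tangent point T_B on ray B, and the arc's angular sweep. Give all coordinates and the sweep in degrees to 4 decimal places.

center=(-11.6778,-13.0828) T_A=(-12.9816,-16.3680) T_B=(-15.0832,-14.0289) sweep=52.8264

bisector direction at 41.9395° = (0.743851,0.668346)
center distance |VC| = r/sin(θ/2) = 3.534427/sin(63.5868°) = 3.946394
C = V + |VC|·bis = (-11.6778,-13.0828)
T_A = V + ((C−V)·d_A)·d_A = V + 1.7555·d_A = (-12.9816,-16.3680)
T_B = V + ((C−V)·d_B)·d_B = V + 1.7555·d_B = (-15.0832,-14.0289)
sweep = 180° − θ = 52.8264°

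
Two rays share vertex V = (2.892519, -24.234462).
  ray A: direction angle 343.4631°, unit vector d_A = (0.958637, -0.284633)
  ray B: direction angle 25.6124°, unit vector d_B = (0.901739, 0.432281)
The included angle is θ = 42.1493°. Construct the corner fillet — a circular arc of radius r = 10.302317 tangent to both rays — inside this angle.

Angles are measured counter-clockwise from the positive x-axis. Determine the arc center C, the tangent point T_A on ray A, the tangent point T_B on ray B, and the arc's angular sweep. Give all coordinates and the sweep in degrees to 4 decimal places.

bisector direction at 4.5377° = (0.996865,0.079116)
center distance |VC| = r/sin(θ/2) = 10.302317/sin(21.0746°) = 28.650655
C = V + |VC|·bis = (31.4534,-21.9677)
T_A = V + ((C−V)·d_A)·d_A = V + 26.7343·d_A = (28.5210,-31.8439)
T_B = V + ((C−V)·d_B)·d_B = V + 26.7343·d_B = (26.9999,-12.6777)
sweep = 180° − θ = 137.8507°

center=(31.4534,-21.9677) T_A=(28.5210,-31.8439) T_B=(26.9999,-12.6777) sweep=137.8507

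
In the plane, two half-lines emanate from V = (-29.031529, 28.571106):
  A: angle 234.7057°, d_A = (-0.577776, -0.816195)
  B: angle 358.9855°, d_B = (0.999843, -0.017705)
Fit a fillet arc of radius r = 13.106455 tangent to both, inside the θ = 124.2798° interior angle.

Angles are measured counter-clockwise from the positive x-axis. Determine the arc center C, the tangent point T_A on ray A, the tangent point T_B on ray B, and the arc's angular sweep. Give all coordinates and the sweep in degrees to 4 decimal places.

center=(-22.3368,15.3440) T_A=(-33.0343,22.9166) T_B=(-22.1048,28.4484) sweep=55.7202

bisector direction at 296.8456° = (0.451588,-0.892227)
center distance |VC| = r/sin(θ/2) = 13.106455/sin(62.1399°) = 14.824776
C = V + |VC|·bis = (-22.3368,15.3440)
T_A = V + ((C−V)·d_A)·d_A = V + 6.9278·d_A = (-33.0343,22.9166)
T_B = V + ((C−V)·d_B)·d_B = V + 6.9278·d_B = (-22.1048,28.4484)
sweep = 180° − θ = 55.7202°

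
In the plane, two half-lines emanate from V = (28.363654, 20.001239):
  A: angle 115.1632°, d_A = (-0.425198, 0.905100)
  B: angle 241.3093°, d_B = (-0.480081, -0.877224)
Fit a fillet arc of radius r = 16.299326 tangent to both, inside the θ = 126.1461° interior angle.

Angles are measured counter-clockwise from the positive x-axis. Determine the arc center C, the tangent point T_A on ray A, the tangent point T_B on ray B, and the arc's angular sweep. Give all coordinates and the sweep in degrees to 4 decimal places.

center=(10.0910,20.5639) T_A=(24.8435,27.4943) T_B=(24.3892,12.7389) sweep=53.8539

bisector direction at 178.2362° = (-0.999526,0.030778)
center distance |VC| = r/sin(θ/2) = 16.299326/sin(63.0731°) = 18.281300
C = V + |VC|·bis = (10.0910,20.5639)
T_A = V + ((C−V)·d_A)·d_A = V + 8.2788·d_A = (24.8435,27.4943)
T_B = V + ((C−V)·d_B)·d_B = V + 8.2788·d_B = (24.3892,12.7389)
sweep = 180° − θ = 53.8539°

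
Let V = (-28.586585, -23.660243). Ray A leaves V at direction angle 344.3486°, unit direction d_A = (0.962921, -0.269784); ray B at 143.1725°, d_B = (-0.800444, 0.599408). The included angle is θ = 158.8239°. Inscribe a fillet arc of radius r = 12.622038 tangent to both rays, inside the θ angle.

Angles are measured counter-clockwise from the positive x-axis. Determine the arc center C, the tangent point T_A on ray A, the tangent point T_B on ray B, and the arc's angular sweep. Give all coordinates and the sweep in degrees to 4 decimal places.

center=(-22.9094,-12.1428) T_A=(-26.3146,-24.2968) T_B=(-30.4752,-22.2460) sweep=21.1761

bisector direction at 63.7605° = (0.442124,0.896954)
center distance |VC| = r/sin(θ/2) = 12.622038/sin(79.4120°) = 12.840667
C = V + |VC|·bis = (-22.9094,-12.1428)
T_A = V + ((C−V)·d_A)·d_A = V + 2.3594·d_A = (-26.3146,-24.2968)
T_B = V + ((C−V)·d_B)·d_B = V + 2.3594·d_B = (-30.4752,-22.2460)
sweep = 180° − θ = 21.1761°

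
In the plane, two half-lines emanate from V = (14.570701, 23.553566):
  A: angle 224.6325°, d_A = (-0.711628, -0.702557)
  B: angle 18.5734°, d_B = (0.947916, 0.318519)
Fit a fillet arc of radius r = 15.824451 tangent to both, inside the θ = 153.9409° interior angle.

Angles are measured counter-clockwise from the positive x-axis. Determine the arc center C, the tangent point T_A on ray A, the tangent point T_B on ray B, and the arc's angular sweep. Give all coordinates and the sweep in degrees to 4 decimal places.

center=(23.0823,9.7197) T_A=(11.9647,20.9808) T_B=(18.0419,24.7200) sweep=26.0591

bisector direction at 301.6030° = (0.524030,-0.851700)
center distance |VC| = r/sin(θ/2) = 15.824451/sin(76.9704°) = 16.242635
C = V + |VC|·bis = (23.0823,9.7197)
T_A = V + ((C−V)·d_A)·d_A = V + 3.6620·d_A = (11.9647,20.9808)
T_B = V + ((C−V)·d_B)·d_B = V + 3.6620·d_B = (18.0419,24.7200)
sweep = 180° − θ = 26.0591°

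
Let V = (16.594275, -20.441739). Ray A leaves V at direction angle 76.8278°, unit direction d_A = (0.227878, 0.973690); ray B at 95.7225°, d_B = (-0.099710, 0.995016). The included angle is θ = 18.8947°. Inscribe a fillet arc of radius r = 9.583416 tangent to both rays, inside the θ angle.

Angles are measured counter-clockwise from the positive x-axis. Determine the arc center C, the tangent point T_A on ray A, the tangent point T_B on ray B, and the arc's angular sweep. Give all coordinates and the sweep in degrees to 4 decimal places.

center=(20.3873,37.8201) T_A=(29.7185,35.6363) T_B=(10.8516,36.8645) sweep=161.1053

bisector direction at 86.2751° = (0.064965,0.997888)
center distance |VC| = r/sin(θ/2) = 9.583416/sin(9.4474°) = 58.385187
C = V + |VC|·bis = (20.3873,37.8201)
T_A = V + ((C−V)·d_A)·d_A = V + 57.5933·d_A = (29.7185,35.6363)
T_B = V + ((C−V)·d_B)·d_B = V + 57.5933·d_B = (10.8516,36.8645)
sweep = 180° − θ = 161.1053°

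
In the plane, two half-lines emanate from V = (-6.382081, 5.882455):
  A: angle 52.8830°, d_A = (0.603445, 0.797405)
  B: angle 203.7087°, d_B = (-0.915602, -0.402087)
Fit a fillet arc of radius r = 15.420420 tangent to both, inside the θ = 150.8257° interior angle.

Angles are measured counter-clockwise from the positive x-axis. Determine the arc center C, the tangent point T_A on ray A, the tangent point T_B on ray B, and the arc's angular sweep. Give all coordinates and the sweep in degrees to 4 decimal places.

center=(-16.2568,18.3878) T_A=(-3.9604,9.0825) T_B=(-10.0564,4.2689) sweep=29.1743

bisector direction at 128.2959° = (-0.619722,0.784821)
center distance |VC| = r/sin(θ/2) = 15.420420/sin(75.4129°) = 15.934043
C = V + |VC|·bis = (-16.2568,18.3878)
T_A = V + ((C−V)·d_A)·d_A = V + 4.0130·d_A = (-3.9604,9.0825)
T_B = V + ((C−V)·d_B)·d_B = V + 4.0130·d_B = (-10.0564,4.2689)
sweep = 180° − θ = 29.1743°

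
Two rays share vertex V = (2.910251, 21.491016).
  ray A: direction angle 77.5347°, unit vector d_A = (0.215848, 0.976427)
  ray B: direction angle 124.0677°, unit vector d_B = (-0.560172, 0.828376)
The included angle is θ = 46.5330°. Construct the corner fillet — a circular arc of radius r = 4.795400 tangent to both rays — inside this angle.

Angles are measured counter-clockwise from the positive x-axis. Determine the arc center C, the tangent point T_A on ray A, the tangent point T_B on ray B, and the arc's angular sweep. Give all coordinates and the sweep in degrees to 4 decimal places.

center=(0.6352,33.4159) T_A=(5.3176,32.3809) T_B=(-3.3372,30.7297) sweep=133.4670

bisector direction at 100.8012° = (-0.187402,0.982283)
center distance |VC| = r/sin(θ/2) = 4.795400/sin(23.2665°) = 12.139994
C = V + |VC|·bis = (0.6352,33.4159)
T_A = V + ((C−V)·d_A)·d_A = V + 11.1527·d_A = (5.3176,32.3809)
T_B = V + ((C−V)·d_B)·d_B = V + 11.1527·d_B = (-3.3372,30.7297)
sweep = 180° − θ = 133.4670°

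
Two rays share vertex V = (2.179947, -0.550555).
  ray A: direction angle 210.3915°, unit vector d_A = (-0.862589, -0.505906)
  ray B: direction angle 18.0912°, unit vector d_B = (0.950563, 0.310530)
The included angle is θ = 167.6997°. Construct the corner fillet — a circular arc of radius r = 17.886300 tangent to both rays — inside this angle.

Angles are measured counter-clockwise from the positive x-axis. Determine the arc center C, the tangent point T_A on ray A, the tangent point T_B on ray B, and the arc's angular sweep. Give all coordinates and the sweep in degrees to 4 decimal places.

center=(9.5662,-16.9541) T_A=(0.5175,-1.5256) T_B=(4.0120,0.0479) sweep=12.3003

bisector direction at 294.2414° = (0.410581,-0.911824)
center distance |VC| = r/sin(θ/2) = 17.886300/sin(83.8499°) = 17.989840
C = V + |VC|·bis = (9.5662,-16.9541)
T_A = V + ((C−V)·d_A)·d_A = V + 1.9273·d_A = (0.5175,-1.5256)
T_B = V + ((C−V)·d_B)·d_B = V + 1.9273·d_B = (4.0120,0.0479)
sweep = 180° − θ = 12.3003°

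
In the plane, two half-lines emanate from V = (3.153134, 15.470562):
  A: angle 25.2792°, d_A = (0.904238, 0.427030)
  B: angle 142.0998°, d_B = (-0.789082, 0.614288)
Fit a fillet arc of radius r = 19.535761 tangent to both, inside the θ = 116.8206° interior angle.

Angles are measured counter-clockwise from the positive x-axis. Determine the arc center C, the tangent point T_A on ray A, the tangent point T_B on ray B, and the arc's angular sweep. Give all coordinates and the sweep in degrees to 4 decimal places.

center=(5.6740,38.2657) T_A=(14.0163,20.6007) T_B=(-6.3266,22.8504) sweep=63.1794

bisector direction at 83.6895° = (0.109916,0.993941)
center distance |VC| = r/sin(θ/2) = 19.535761/sin(58.4103°) = 22.934112
C = V + |VC|·bis = (5.6740,38.2657)
T_A = V + ((C−V)·d_A)·d_A = V + 12.0136·d_A = (14.0163,20.6007)
T_B = V + ((C−V)·d_B)·d_B = V + 12.0136·d_B = (-6.3266,22.8504)
sweep = 180° − θ = 63.1794°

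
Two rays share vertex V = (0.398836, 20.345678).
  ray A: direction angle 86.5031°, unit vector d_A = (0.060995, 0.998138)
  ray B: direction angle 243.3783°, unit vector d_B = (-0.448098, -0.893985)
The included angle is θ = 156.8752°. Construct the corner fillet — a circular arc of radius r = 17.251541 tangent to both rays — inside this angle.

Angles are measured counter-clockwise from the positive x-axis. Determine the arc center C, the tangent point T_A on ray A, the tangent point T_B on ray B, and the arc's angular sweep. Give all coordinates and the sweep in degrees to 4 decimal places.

bisector direction at 164.9407° = (-0.965657,0.259819)
center distance |VC| = r/sin(θ/2) = 17.251541/sin(78.4376°) = 17.608878
C = V + |VC|·bis = (-16.6053,24.9208)
T_A = V + ((C−V)·d_A)·d_A = V + 3.5294·d_A = (0.6141,23.8685)
T_B = V + ((C−V)·d_B)·d_B = V + 3.5294·d_B = (-1.1827,17.1904)
sweep = 180° − θ = 23.1248°

center=(-16.6053,24.9208) T_A=(0.6141,23.8685) T_B=(-1.1827,17.1904) sweep=23.1248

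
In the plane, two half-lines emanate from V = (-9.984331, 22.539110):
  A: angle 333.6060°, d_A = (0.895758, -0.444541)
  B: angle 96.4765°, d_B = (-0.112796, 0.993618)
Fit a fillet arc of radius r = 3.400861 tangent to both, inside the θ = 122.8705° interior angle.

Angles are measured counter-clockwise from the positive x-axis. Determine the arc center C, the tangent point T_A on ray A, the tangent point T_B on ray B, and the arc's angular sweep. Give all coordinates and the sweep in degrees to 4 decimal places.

bisector direction at 35.0412° = (0.818739,0.574166)
center distance |VC| = r/sin(θ/2) = 3.400861/sin(61.4353°) = 3.872195
C = V + |VC|·bis = (-6.8140,24.7624)
T_A = V + ((C−V)·d_A)·d_A = V + 1.8515·d_A = (-8.3258,21.7160)
T_B = V + ((C−V)·d_B)·d_B = V + 1.8515·d_B = (-10.1932,24.3788)
sweep = 180° − θ = 57.1295°

center=(-6.8140,24.7624) T_A=(-8.3258,21.7160) T_B=(-10.1932,24.3788) sweep=57.1295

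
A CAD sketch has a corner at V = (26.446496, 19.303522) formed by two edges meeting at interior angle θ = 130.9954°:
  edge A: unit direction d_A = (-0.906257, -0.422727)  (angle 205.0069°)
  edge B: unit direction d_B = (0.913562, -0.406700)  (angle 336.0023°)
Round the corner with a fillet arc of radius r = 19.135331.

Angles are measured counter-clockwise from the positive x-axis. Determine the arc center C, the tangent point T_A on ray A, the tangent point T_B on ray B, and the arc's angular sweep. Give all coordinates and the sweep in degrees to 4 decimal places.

center=(26.6317,-1.7248) T_A=(18.5427,15.6167) T_B=(34.4140,15.7565) sweep=49.0046

bisector direction at 270.5046° = (0.008807,-0.999961)
center distance |VC| = r/sin(θ/2) = 19.135331/sin(65.4977°) = 21.029116
C = V + |VC|·bis = (26.6317,-1.7248)
T_A = V + ((C−V)·d_A)·d_A = V + 8.7214·d_A = (18.5427,15.6167)
T_B = V + ((C−V)·d_B)·d_B = V + 8.7214·d_B = (34.4140,15.7565)
sweep = 180° − θ = 49.0046°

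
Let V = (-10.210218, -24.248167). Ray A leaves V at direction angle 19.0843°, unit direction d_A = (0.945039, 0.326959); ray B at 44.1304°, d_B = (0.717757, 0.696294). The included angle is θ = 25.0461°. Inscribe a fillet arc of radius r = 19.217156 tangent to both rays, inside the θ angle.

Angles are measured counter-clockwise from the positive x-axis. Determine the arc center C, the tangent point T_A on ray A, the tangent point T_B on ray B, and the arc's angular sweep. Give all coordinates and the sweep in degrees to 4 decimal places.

bisector direction at 31.6073° = (0.851660,0.524095)
center distance |VC| = r/sin(θ/2) = 19.217156/sin(12.5230°) = 88.626790
C = V + |VC|·bis = (65.2696,22.2007)
T_A = V + ((C−V)·d_A)·d_A = V + 86.5183·d_A = (71.5529,4.0398)
T_B = V + ((C−V)·d_B)·d_B = V + 86.5183·d_B = (51.8889,35.9940)
sweep = 180° − θ = 154.9539°

center=(65.2696,22.2007) T_A=(71.5529,4.0398) T_B=(51.8889,35.9940) sweep=154.9539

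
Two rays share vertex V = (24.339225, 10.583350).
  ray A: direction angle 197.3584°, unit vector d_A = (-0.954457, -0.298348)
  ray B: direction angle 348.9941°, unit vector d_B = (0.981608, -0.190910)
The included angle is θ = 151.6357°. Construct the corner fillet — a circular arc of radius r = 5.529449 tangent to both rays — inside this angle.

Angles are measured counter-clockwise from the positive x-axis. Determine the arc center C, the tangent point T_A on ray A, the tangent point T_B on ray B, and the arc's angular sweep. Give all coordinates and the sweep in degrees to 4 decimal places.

bisector direction at 273.1762° = (0.055408,-0.998464)
center distance |VC| = r/sin(θ/2) = 5.529449/sin(75.8179°) = 5.703275
C = V + |VC|·bis = (24.6552,4.8888)
T_A = V + ((C−V)·d_A)·d_A = V + 1.3973·d_A = (23.0055,10.1665)
T_B = V + ((C−V)·d_B)·d_B = V + 1.3973·d_B = (25.7109,10.3166)
sweep = 180° − θ = 28.3643°

center=(24.6552,4.8888) T_A=(23.0055,10.1665) T_B=(25.7109,10.3166) sweep=28.3643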